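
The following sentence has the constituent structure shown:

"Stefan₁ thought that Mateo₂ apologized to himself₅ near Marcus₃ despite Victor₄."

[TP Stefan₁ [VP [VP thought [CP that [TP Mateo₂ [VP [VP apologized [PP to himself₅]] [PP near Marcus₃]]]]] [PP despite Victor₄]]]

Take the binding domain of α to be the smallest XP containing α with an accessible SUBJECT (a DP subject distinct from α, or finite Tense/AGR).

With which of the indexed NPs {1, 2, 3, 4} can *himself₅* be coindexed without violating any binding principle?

*himself* is an anaphor, so Principle A applies: it must be bound in its binding domain.
Binding domain of *himself₅*: the embedded TP, whose subject is Mateo₂.
*Stefan₁* c-commands the anaphor but is outside its binding domain → cannot satisfy Principle A.
*Mateo₂* c-commands the anaphor within its binding domain → licit binder.
*Marcus₃* does not c-command the anaphor → cannot bind it.
*Victor₄* does not c-command the anaphor → cannot bind it.

{2}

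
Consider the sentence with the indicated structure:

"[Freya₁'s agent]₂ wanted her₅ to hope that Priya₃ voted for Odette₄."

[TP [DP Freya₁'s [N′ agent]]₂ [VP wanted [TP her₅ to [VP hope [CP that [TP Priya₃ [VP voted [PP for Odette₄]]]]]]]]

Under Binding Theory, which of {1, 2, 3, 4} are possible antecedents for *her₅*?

*her* is a pronoun, so Principle B applies: it must be free in its binding domain.
Binding domain of *her₅*: the matrix TP, whose subject is [Freya₁'s agent]₂.
*Freya₁* and the pronoun do not c-command one another → neither Principle B nor Principle C is at stake; coindexation permitted.
*[Freya₁'s agent]₂* c-commands the pronoun within its binding domain → coindexation would violate Principle B.
*Priya₃*: the pronoun c-commands this R-expression → coindexation would violate Principle C on *Priya₃*.
*Odette₄*: the pronoun c-commands this R-expression → coindexation would violate Principle C on *Odette₄*.

{1}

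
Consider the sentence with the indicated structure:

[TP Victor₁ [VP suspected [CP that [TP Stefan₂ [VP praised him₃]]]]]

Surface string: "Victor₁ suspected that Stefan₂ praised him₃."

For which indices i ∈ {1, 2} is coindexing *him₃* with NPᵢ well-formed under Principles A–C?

{1}

*him* is a pronoun, so Principle B applies: it must be free in its binding domain.
Binding domain of *him₃*: the embedded TP, whose subject is Stefan₂.
*Victor₁* c-commands the pronoun but from outside its binding domain, and is not c-commanded by it → coindexation permitted.
*Stefan₂* c-commands the pronoun within its binding domain → coindexation would violate Principle B.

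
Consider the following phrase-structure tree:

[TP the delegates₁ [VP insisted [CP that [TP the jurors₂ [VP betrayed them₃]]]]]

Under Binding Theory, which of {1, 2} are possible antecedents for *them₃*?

{1}

*them* is a pronoun, so Principle B applies: it must be free in its binding domain.
Binding domain of *them₃*: the embedded TP, whose subject is the jurors₂.
*the delegates₁* c-commands the pronoun but from outside its binding domain, and is not c-commanded by it → coindexation permitted.
*the jurors₂* c-commands the pronoun within its binding domain → coindexation would violate Principle B.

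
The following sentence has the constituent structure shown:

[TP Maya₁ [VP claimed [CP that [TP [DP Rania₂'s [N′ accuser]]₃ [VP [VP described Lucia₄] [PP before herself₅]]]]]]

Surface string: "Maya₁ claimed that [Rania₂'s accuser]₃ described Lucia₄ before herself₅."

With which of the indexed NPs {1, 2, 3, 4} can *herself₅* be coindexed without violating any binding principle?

*herself* is an anaphor, so Principle A applies: it must be bound in its binding domain.
Binding domain of *herself₅*: the embedded TP, whose subject is [Rania₂'s accuser]₃.
*Maya₁* c-commands the anaphor but is outside its binding domain → cannot satisfy Principle A.
*Rania₂* does not c-command the anaphor → cannot bind it.
*[Rania₂'s accuser]₃* c-commands the anaphor within its binding domain → licit binder.
*Lucia₄* does not c-command the anaphor → cannot bind it.

{3}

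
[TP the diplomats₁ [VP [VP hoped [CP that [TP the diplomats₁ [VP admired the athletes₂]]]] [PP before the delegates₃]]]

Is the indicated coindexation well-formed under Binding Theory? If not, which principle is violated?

The two coindexed NPs are *the diplomats₁* (the higher occurrence) and *the diplomats₁* (the lower occurrence).
*the diplomats₁* (the lower occurrence) is an R-expression. Principle C requires it to be free everywhere.
*the diplomats₁* (the higher occurrence) c-commands it and carries the same index.
The R-expression is bound → Principle C violation.

Principle C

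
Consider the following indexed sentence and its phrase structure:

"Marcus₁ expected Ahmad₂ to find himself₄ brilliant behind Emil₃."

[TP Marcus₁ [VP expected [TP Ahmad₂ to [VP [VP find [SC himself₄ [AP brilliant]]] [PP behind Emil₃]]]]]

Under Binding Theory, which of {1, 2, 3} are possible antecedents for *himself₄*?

*himself* is an anaphor, so Principle A applies: it must be bound in its binding domain.
Binding domain of *himself₄*: the embedded TP, whose subject is Ahmad₂.
*Marcus₁* c-commands the anaphor but is outside its binding domain → cannot satisfy Principle A.
*Ahmad₂* c-commands the anaphor within its binding domain → licit binder.
*Emil₃* does not c-command the anaphor → cannot bind it.

{2}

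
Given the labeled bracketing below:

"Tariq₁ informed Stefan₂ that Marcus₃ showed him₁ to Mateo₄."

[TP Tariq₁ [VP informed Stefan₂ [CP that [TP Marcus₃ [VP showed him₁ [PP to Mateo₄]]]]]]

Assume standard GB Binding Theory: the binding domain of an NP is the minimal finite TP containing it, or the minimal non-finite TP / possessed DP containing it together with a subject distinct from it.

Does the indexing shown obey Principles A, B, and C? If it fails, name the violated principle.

grammatical

The two coindexed NPs are *Tariq₁* and *him₁*.
*him₁* is a pronoun; its binding domain is the embedded TP, whose subject is Marcus₃. Within that domain it is c-commanded only by *Marcus₃*, which carries a different index — the pronoun is free locally, so Principle B holds.
*Tariq₁* is an R-expression; *him₁* does not c-command it, and no other NP shares its index, so Principle C is satisfied.
All principles are respected.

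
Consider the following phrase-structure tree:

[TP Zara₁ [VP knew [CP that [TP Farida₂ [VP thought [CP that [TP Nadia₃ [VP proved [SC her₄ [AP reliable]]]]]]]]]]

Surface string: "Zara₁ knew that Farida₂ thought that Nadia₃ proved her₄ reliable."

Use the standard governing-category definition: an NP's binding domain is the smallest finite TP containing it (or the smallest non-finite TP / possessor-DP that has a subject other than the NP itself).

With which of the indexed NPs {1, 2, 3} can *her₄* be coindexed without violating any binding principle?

{1, 2}

*her* is a pronoun, so Principle B applies: it must be free in its binding domain.
Binding domain of *her₄*: the embedded TP, whose subject is Nadia₃.
*Zara₁* c-commands the pronoun but from outside its binding domain, and is not c-commanded by it → coindexation permitted.
*Farida₂* c-commands the pronoun but from outside its binding domain, and is not c-commanded by it → coindexation permitted.
*Nadia₃* c-commands the pronoun within its binding domain → coindexation would violate Principle B.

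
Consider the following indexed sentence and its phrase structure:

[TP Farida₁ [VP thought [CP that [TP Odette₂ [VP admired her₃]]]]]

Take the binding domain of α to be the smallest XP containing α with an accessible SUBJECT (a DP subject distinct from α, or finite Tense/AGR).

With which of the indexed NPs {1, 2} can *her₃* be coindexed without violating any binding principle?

{1}

*her* is a pronoun, so Principle B applies: it must be free in its binding domain.
Binding domain of *her₃*: the embedded TP, whose subject is Odette₂.
*Farida₁* c-commands the pronoun but from outside its binding domain, and is not c-commanded by it → coindexation permitted.
*Odette₂* c-commands the pronoun within its binding domain → coindexation would violate Principle B.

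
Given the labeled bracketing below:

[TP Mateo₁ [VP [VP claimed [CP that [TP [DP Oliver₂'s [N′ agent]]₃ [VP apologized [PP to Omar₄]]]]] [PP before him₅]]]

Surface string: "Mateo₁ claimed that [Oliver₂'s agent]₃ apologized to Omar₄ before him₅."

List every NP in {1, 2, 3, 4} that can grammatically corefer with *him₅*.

*him* is a pronoun, so Principle B applies: it must be free in its binding domain.
Binding domain of *him₅*: the matrix TP, whose subject is Mateo₁.
*Mateo₁* c-commands the pronoun within its binding domain → coindexation would violate Principle B.
*Oliver₂* and the pronoun do not c-command one another → neither Principle B nor Principle C is at stake; coindexation permitted.
*[Oliver₂'s agent]₃* and the pronoun do not c-command one another → neither Principle B nor Principle C is at stake; coindexation permitted.
*Omar₄* and the pronoun do not c-command one another → neither Principle B nor Principle C is at stake; coindexation permitted.

{2, 3, 4}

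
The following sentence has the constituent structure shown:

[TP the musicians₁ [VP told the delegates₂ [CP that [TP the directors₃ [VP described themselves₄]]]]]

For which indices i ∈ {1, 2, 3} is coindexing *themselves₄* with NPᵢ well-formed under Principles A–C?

*themselves* is an anaphor, so Principle A applies: it must be bound in its binding domain.
Binding domain of *themselves₄*: the embedded TP, whose subject is the directors₃.
*the musicians₁* c-commands the anaphor but is outside its binding domain → cannot satisfy Principle A.
*the delegates₂* c-commands the anaphor but is outside its binding domain → cannot satisfy Principle A.
*the directors₃* c-commands the anaphor within its binding domain → licit binder.

{3}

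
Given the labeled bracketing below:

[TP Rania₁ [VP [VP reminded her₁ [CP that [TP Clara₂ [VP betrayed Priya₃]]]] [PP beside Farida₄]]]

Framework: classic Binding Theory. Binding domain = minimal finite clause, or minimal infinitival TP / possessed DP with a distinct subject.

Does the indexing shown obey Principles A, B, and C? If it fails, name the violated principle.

Principle B

The two coindexed NPs are *Rania₁* and *her₁*.
*her₁* is a pronoun. Its binding domain is the matrix TP, whose subject is Rania₁.
*Rania₁* c-commands it within that domain and carries the same index.
The pronoun is locally bound → Principle B violation.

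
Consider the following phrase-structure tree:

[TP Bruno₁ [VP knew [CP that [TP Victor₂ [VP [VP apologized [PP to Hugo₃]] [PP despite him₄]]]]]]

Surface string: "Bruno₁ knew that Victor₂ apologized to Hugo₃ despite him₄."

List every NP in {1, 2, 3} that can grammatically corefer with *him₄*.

*him* is a pronoun, so Principle B applies: it must be free in its binding domain.
Binding domain of *him₄*: the embedded TP, whose subject is Victor₂.
*Bruno₁* c-commands the pronoun but from outside its binding domain, and is not c-commanded by it → coindexation permitted.
*Victor₂* c-commands the pronoun within its binding domain → coindexation would violate Principle B.
*Hugo₃* and the pronoun do not c-command one another → neither Principle B nor Principle C is at stake; coindexation permitted.

{1, 3}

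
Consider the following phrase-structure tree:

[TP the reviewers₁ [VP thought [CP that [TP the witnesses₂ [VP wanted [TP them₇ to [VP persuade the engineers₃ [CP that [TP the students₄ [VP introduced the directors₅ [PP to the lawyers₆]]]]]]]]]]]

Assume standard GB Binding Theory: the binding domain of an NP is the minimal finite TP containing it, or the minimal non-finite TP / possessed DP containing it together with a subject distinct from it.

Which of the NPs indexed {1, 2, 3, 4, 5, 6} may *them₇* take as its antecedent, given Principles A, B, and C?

*them* is a pronoun, so Principle B applies: it must be free in its binding domain.
Binding domain of *them₇*: the embedded TP, whose subject is the witnesses₂.
*the reviewers₁* c-commands the pronoun but from outside its binding domain, and is not c-commanded by it → coindexation permitted.
*the witnesses₂* c-commands the pronoun within its binding domain → coindexation would violate Principle B.
*the engineers₃*: the pronoun c-commands this R-expression → coindexation would violate Principle C on *the engineers₃*.
*the students₄*: the pronoun c-commands this R-expression → coindexation would violate Principle C on *the students₄*.
*the directors₅*: the pronoun c-commands this R-expression → coindexation would violate Principle C on *the directors₅*.
*the lawyers₆*: the pronoun c-commands this R-expression → coindexation would violate Principle C on *the lawyers₆*.

{1}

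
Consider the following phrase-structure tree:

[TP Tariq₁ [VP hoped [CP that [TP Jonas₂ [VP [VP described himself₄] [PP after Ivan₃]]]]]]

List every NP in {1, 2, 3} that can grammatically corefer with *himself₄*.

*himself* is an anaphor, so Principle A applies: it must be bound in its binding domain.
Binding domain of *himself₄*: the embedded TP, whose subject is Jonas₂.
*Tariq₁* c-commands the anaphor but is outside its binding domain → cannot satisfy Principle A.
*Jonas₂* c-commands the anaphor within its binding domain → licit binder.
*Ivan₃* does not c-command the anaphor → cannot bind it.

{2}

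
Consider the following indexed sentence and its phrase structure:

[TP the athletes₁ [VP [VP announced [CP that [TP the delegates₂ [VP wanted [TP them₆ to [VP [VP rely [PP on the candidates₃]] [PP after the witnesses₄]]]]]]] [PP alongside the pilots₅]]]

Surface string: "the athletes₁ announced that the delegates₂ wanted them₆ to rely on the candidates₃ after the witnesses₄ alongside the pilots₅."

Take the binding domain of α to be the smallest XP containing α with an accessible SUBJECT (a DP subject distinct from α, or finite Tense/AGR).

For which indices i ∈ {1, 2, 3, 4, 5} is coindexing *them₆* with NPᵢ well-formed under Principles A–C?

{1, 5}

*them* is a pronoun, so Principle B applies: it must be free in its binding domain.
Binding domain of *them₆*: the embedded TP, whose subject is the delegates₂.
*the athletes₁* c-commands the pronoun but from outside its binding domain, and is not c-commanded by it → coindexation permitted.
*the delegates₂* c-commands the pronoun within its binding domain → coindexation would violate Principle B.
*the candidates₃*: the pronoun c-commands this R-expression → coindexation would violate Principle C on *the candidates₃*.
*the witnesses₄*: the pronoun c-commands this R-expression → coindexation would violate Principle C on *the witnesses₄*.
*the pilots₅* and the pronoun do not c-command one another → neither Principle B nor Principle C is at stake; coindexation permitted.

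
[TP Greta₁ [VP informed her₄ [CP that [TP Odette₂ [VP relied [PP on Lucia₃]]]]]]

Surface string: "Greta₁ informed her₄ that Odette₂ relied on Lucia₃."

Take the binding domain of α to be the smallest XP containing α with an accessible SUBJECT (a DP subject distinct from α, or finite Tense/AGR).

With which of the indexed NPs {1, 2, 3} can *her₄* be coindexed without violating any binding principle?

none

*her* is a pronoun, so Principle B applies: it must be free in its binding domain.
Binding domain of *her₄*: the matrix TP, whose subject is Greta₁.
*Greta₁* c-commands the pronoun within its binding domain → coindexation would violate Principle B.
*Odette₂*: the pronoun c-commands this R-expression → coindexation would violate Principle C on *Odette₂*.
*Lucia₃*: the pronoun c-commands this R-expression → coindexation would violate Principle C on *Lucia₃*.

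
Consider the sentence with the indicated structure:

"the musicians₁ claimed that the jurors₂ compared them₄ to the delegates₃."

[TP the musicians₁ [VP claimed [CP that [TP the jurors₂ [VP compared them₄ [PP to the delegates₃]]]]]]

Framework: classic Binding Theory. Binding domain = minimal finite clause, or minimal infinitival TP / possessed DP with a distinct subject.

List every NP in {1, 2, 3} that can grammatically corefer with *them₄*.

{1}

*them* is a pronoun, so Principle B applies: it must be free in its binding domain.
Binding domain of *them₄*: the embedded TP, whose subject is the jurors₂.
*the musicians₁* c-commands the pronoun but from outside its binding domain, and is not c-commanded by it → coindexation permitted.
*the jurors₂* c-commands the pronoun within its binding domain → coindexation would violate Principle B.
*the delegates₃*: the pronoun c-commands this R-expression → coindexation would violate Principle C on *the delegates₃*.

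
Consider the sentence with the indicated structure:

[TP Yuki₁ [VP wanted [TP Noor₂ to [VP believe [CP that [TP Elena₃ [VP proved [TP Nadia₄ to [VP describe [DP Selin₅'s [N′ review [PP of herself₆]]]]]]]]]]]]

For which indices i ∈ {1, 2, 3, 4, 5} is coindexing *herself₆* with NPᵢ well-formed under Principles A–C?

{5}

*herself* is an anaphor, so Principle A applies: it must be bound in its binding domain.
Binding domain of *herself₆*: the possessed DP, whose subject is Selin₅.
*Yuki₁* c-commands the anaphor but is outside its binding domain → cannot satisfy Principle A.
*Noor₂* c-commands the anaphor but is outside its binding domain → cannot satisfy Principle A.
*Elena₃* c-commands the anaphor but is outside its binding domain → cannot satisfy Principle A.
*Nadia₄* c-commands the anaphor but is outside its binding domain → cannot satisfy Principle A.
*Selin₅* c-commands the anaphor within its binding domain → licit binder.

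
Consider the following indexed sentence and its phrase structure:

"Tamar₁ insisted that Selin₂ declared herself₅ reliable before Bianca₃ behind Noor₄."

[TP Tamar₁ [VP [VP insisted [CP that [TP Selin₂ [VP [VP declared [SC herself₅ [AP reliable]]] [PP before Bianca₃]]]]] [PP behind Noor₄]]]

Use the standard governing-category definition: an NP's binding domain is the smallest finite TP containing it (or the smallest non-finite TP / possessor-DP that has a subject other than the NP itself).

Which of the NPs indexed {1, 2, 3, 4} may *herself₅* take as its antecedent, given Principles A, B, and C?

*herself* is an anaphor, so Principle A applies: it must be bound in its binding domain.
Binding domain of *herself₅*: the embedded TP, whose subject is Selin₂.
*Tamar₁* c-commands the anaphor but is outside its binding domain → cannot satisfy Principle A.
*Selin₂* c-commands the anaphor within its binding domain → licit binder.
*Bianca₃* does not c-command the anaphor → cannot bind it.
*Noor₄* does not c-command the anaphor → cannot bind it.

{2}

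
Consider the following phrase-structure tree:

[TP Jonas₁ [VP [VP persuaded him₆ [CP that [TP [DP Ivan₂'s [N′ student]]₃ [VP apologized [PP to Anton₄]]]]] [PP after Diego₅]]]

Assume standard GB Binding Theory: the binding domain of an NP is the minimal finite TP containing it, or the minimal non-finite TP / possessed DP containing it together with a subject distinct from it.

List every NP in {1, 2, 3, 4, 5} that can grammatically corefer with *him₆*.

*him* is a pronoun, so Principle B applies: it must be free in its binding domain.
Binding domain of *him₆*: the matrix TP, whose subject is Jonas₁.
*Jonas₁* c-commands the pronoun within its binding domain → coindexation would violate Principle B.
*Ivan₂*: the pronoun c-commands this R-expression → coindexation would violate Principle C on *Ivan₂*.
*[Ivan₂'s student]₃*: the pronoun c-commands this R-expression → coindexation would violate Principle C on *[Ivan₂'s student]₃*.
*Anton₄*: the pronoun c-commands this R-expression → coindexation would violate Principle C on *Anton₄*.
*Diego₅* and the pronoun do not c-command one another → neither Principle B nor Principle C is at stake; coindexation permitted.

{5}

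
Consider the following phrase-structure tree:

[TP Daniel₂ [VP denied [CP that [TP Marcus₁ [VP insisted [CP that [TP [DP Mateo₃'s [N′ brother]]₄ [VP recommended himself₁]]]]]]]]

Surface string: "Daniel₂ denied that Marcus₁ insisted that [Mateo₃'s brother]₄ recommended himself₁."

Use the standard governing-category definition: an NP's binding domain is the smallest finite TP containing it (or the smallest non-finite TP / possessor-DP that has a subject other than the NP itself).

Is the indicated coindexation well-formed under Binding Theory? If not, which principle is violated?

Principle A

The two coindexed NPs are *Marcus₁* and *himself₁*.
*himself₁* is an anaphor. Principle A requires it to be bound within its binding domain — the embedded TP, whose subject is [Mateo₃'s brother]₄.
Within that domain it is c-commanded by *[Mateo₃'s brother]₄*, which does not share its index.
*Marcus₁* does c-command the anaphor, but from outside its binding domain.
The anaphor is unbound in its domain → Principle A violation.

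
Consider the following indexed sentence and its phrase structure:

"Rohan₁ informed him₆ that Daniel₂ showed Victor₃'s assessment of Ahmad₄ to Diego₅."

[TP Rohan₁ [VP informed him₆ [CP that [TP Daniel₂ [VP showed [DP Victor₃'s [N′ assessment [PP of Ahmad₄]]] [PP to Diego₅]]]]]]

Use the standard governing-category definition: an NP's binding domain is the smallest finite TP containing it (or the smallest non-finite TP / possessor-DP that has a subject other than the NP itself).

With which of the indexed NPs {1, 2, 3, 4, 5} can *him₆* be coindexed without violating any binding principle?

*him* is a pronoun, so Principle B applies: it must be free in its binding domain.
Binding domain of *him₆*: the matrix TP, whose subject is Rohan₁.
*Rohan₁* c-commands the pronoun within its binding domain → coindexation would violate Principle B.
*Daniel₂*: the pronoun c-commands this R-expression → coindexation would violate Principle C on *Daniel₂*.
*Victor₃*: the pronoun c-commands this R-expression → coindexation would violate Principle C on *Victor₃*.
*Ahmad₄*: the pronoun c-commands this R-expression → coindexation would violate Principle C on *Ahmad₄*.
*Diego₅*: the pronoun c-commands this R-expression → coindexation would violate Principle C on *Diego₅*.

none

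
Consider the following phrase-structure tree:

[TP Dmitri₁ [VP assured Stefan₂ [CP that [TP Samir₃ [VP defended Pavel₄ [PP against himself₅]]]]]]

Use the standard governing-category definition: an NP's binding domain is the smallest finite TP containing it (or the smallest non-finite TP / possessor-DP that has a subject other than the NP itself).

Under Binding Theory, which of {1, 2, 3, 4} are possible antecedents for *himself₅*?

*himself* is an anaphor, so Principle A applies: it must be bound in its binding domain.
Binding domain of *himself₅*: the embedded TP, whose subject is Samir₃.
*Dmitri₁* c-commands the anaphor but is outside its binding domain → cannot satisfy Principle A.
*Stefan₂* c-commands the anaphor but is outside its binding domain → cannot satisfy Principle A.
*Samir₃* c-commands the anaphor within its binding domain → licit binder.
*Pavel₄* c-commands the anaphor within its binding domain → licit binder.

{3, 4}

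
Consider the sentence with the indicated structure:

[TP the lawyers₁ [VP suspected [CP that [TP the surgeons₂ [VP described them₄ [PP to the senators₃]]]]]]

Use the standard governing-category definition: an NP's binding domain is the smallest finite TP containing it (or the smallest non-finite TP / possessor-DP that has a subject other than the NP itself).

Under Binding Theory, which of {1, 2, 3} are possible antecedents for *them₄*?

{1}

*them* is a pronoun, so Principle B applies: it must be free in its binding domain.
Binding domain of *them₄*: the embedded TP, whose subject is the surgeons₂.
*the lawyers₁* c-commands the pronoun but from outside its binding domain, and is not c-commanded by it → coindexation permitted.
*the surgeons₂* c-commands the pronoun within its binding domain → coindexation would violate Principle B.
*the senators₃*: the pronoun c-commands this R-expression → coindexation would violate Principle C on *the senators₃*.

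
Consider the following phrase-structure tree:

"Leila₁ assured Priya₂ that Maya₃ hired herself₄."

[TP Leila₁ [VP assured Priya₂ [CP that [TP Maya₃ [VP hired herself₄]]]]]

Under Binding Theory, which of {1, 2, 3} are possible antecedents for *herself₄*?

{3}

*herself* is an anaphor, so Principle A applies: it must be bound in its binding domain.
Binding domain of *herself₄*: the embedded TP, whose subject is Maya₃.
*Leila₁* c-commands the anaphor but is outside its binding domain → cannot satisfy Principle A.
*Priya₂* c-commands the anaphor but is outside its binding domain → cannot satisfy Principle A.
*Maya₃* c-commands the anaphor within its binding domain → licit binder.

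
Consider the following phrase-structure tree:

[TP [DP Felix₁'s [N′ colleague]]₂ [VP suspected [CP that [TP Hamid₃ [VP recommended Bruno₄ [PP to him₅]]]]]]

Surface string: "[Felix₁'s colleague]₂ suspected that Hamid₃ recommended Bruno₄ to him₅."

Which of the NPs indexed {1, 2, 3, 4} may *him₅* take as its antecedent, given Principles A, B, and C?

{1, 2}

*him* is a pronoun, so Principle B applies: it must be free in its binding domain.
Binding domain of *him₅*: the embedded TP, whose subject is Hamid₃.
*Felix₁* and the pronoun do not c-command one another → neither Principle B nor Principle C is at stake; coindexation permitted.
*[Felix₁'s colleague]₂* c-commands the pronoun but from outside its binding domain, and is not c-commanded by it → coindexation permitted.
*Hamid₃* c-commands the pronoun within its binding domain → coindexation would violate Principle B.
*Bruno₄* c-commands the pronoun within its binding domain → coindexation would violate Principle B.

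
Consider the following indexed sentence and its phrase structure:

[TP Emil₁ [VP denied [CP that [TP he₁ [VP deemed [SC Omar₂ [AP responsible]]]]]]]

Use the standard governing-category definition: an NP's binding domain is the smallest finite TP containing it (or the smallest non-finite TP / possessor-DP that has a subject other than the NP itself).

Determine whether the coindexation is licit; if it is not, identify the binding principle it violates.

The two coindexed NPs are *Emil₁* and *he₁*.
*he₁* is a pronoun; nothing c-commands it within its binding domain (the embedded TP.), so Principle B holds trivially.
*Emil₁* is an R-expression; *he₁* does not c-command it, and no other NP shares its index, so Principle C is satisfied.
All principles are respected.

grammatical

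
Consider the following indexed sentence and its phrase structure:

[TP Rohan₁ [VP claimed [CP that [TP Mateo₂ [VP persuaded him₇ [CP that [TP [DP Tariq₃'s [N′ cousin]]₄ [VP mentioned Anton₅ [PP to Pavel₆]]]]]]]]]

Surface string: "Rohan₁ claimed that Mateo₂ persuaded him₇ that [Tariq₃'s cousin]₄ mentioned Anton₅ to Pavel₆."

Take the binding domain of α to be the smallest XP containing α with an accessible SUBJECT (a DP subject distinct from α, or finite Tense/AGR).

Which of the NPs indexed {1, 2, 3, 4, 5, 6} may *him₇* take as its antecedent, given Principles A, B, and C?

{1}

*him* is a pronoun, so Principle B applies: it must be free in its binding domain.
Binding domain of *him₇*: the embedded TP, whose subject is Mateo₂.
*Rohan₁* c-commands the pronoun but from outside its binding domain, and is not c-commanded by it → coindexation permitted.
*Mateo₂* c-commands the pronoun within its binding domain → coindexation would violate Principle B.
*Tariq₃*: the pronoun c-commands this R-expression → coindexation would violate Principle C on *Tariq₃*.
*[Tariq₃'s cousin]₄*: the pronoun c-commands this R-expression → coindexation would violate Principle C on *[Tariq₃'s cousin]₄*.
*Anton₅*: the pronoun c-commands this R-expression → coindexation would violate Principle C on *Anton₅*.
*Pavel₆*: the pronoun c-commands this R-expression → coindexation would violate Principle C on *Pavel₆*.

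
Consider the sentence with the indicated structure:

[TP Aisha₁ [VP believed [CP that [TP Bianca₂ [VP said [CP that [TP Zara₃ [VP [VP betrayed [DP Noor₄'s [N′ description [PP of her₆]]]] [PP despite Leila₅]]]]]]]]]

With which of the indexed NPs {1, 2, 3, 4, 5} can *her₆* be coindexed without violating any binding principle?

*her* is a pronoun, so Principle B applies: it must be free in its binding domain.
Binding domain of *her₆*: the possessed DP, whose subject is Noor₄.
*Aisha₁* c-commands the pronoun but from outside its binding domain, and is not c-commanded by it → coindexation permitted.
*Bianca₂* c-commands the pronoun but from outside its binding domain, and is not c-commanded by it → coindexation permitted.
*Zara₃* c-commands the pronoun but from outside its binding domain, and is not c-commanded by it → coindexation permitted.
*Noor₄* c-commands the pronoun within its binding domain → coindexation would violate Principle B.
*Leila₅* and the pronoun do not c-command one another → neither Principle B nor Principle C is at stake; coindexation permitted.

{1, 2, 3, 5}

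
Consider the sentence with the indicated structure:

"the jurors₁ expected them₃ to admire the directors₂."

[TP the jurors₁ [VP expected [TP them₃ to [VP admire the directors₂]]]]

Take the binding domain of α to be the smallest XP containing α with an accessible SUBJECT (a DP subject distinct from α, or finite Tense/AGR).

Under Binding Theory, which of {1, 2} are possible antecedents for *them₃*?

*them* is a pronoun, so Principle B applies: it must be free in its binding domain.
Binding domain of *them₃*: the matrix TP, whose subject is the jurors₁.
*the jurors₁* c-commands the pronoun within its binding domain → coindexation would violate Principle B.
*the directors₂*: the pronoun c-commands this R-expression → coindexation would violate Principle C on *the directors₂*.

none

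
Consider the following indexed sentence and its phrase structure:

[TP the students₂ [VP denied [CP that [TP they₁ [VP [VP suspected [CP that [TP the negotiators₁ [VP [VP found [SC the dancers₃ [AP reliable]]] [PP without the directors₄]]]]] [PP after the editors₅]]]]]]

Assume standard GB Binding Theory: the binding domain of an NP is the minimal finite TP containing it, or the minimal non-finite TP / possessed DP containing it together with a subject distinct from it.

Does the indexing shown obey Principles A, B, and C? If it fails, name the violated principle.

The two coindexed NPs are *they₁* and *the negotiators₁*.
*the negotiators₁* is an R-expression. Principle C requires it to be free everywhere.
*they₁* c-commands it and carries the same index.
The R-expression is bound → Principle C violation.

Principle C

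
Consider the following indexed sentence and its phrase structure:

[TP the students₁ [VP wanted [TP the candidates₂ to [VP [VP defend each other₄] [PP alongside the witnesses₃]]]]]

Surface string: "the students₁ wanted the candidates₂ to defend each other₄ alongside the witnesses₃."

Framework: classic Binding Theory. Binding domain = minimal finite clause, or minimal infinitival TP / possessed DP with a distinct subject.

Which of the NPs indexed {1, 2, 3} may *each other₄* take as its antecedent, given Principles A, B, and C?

*each other* is an anaphor, so Principle A applies: it must be bound in its binding domain.
Binding domain of *each other₄*: the embedded TP, whose subject is the candidates₂.
*the students₁* c-commands the anaphor but is outside its binding domain → cannot satisfy Principle A.
*the candidates₂* c-commands the anaphor within its binding domain → licit binder.
*the witnesses₃* does not c-command the anaphor → cannot bind it.

{2}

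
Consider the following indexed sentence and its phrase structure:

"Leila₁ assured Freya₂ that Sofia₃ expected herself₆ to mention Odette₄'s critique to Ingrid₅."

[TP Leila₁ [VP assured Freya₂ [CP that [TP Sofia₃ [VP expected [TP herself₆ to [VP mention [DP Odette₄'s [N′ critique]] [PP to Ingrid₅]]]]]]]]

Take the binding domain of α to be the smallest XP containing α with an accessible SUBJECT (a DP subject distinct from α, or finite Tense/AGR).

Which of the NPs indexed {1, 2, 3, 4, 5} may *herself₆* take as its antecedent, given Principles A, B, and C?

{3}

*herself* is an anaphor, so Principle A applies: it must be bound in its binding domain.
Binding domain of *herself₆*: the embedded TP, whose subject is Sofia₃.
*Leila₁* c-commands the anaphor but is outside its binding domain → cannot satisfy Principle A.
*Freya₂* c-commands the anaphor but is outside its binding domain → cannot satisfy Principle A.
*Sofia₃* c-commands the anaphor within its binding domain → licit binder.
*Odette₄* does not c-command the anaphor → cannot bind it.
*Ingrid₅* does not c-command the anaphor → cannot bind it.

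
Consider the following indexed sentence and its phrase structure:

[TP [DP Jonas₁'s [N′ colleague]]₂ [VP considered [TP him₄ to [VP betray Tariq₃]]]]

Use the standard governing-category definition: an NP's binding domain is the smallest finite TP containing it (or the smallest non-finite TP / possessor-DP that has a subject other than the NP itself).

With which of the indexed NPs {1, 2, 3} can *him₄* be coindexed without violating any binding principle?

{1}

*him* is a pronoun, so Principle B applies: it must be free in its binding domain.
Binding domain of *him₄*: the matrix TP, whose subject is [Jonas₁'s colleague]₂.
*Jonas₁* and the pronoun do not c-command one another → neither Principle B nor Principle C is at stake; coindexation permitted.
*[Jonas₁'s colleague]₂* c-commands the pronoun within its binding domain → coindexation would violate Principle B.
*Tariq₃*: the pronoun c-commands this R-expression → coindexation would violate Principle C on *Tariq₃*.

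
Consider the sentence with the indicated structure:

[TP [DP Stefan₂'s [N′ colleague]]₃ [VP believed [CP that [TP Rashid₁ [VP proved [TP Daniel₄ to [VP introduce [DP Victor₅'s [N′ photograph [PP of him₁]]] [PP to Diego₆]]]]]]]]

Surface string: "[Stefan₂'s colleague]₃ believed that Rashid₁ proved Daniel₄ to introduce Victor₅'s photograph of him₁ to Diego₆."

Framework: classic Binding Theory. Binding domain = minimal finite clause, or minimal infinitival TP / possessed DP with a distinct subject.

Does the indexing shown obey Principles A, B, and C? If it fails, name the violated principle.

grammatical

The two coindexed NPs are *Rashid₁* and *him₁*.
*him₁* is a pronoun; its binding domain is the possessed DP, whose subject is Victor₅. Within that domain it is c-commanded only by *Victor₅*, which carries a different index — the pronoun is free locally, so Principle B holds.
*Rashid₁* is an R-expression; *him₁* does not c-command it, and no other NP shares its index, so Principle C is satisfied.
All principles are respected.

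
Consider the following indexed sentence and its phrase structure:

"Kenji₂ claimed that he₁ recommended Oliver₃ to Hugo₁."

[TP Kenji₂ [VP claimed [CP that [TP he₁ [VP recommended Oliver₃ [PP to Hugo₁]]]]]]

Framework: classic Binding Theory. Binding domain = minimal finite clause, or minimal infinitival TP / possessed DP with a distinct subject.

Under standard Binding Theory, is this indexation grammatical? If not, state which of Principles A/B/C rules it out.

The two coindexed NPs are *he₁* and *Hugo₁*.
*Hugo₁* is an R-expression. Principle C requires it to be free everywhere.
*he₁* c-commands it and carries the same index.
The R-expression is bound → Principle C violation.

Principle C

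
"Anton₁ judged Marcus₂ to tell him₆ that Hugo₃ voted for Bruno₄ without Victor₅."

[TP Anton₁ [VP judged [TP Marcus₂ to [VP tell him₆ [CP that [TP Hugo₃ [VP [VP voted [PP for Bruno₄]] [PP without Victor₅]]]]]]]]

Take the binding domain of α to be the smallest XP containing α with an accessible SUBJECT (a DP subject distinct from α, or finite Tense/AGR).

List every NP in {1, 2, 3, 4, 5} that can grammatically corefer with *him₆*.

{1}

*him* is a pronoun, so Principle B applies: it must be free in its binding domain.
Binding domain of *him₆*: the embedded TP, whose subject is Marcus₂.
*Anton₁* c-commands the pronoun but from outside its binding domain, and is not c-commanded by it → coindexation permitted.
*Marcus₂* c-commands the pronoun within its binding domain → coindexation would violate Principle B.
*Hugo₃*: the pronoun c-commands this R-expression → coindexation would violate Principle C on *Hugo₃*.
*Bruno₄*: the pronoun c-commands this R-expression → coindexation would violate Principle C on *Bruno₄*.
*Victor₅*: the pronoun c-commands this R-expression → coindexation would violate Principle C on *Victor₅*.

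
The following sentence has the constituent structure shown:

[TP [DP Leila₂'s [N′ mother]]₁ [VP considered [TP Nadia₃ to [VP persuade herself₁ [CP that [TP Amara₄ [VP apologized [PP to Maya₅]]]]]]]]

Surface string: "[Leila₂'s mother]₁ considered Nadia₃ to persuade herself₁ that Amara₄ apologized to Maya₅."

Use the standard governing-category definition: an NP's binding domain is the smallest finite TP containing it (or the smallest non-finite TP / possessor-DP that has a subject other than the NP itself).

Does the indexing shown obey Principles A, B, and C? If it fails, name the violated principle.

Principle A

The two coindexed NPs are *[Leila₂'s mother]₁* and *herself₁*.
*herself₁* is an anaphor. Principle A requires it to be bound within its binding domain — the embedded TP, whose subject is Nadia₃.
Within that domain it is c-commanded by *Nadia₃*, which does not share its index.
*[Leila₂'s mother]₁* does c-command the anaphor, but from outside its binding domain.
The anaphor is unbound in its domain → Principle A violation.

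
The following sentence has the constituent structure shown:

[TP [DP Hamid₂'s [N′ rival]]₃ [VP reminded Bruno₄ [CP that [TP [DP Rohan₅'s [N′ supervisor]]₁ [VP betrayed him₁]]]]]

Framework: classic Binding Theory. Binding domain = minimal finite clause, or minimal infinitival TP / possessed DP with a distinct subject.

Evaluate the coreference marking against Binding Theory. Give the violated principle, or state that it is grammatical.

The two coindexed NPs are *[Rohan₅'s supervisor]₁* and *him₁*.
*him₁* is a pronoun. Its binding domain is the embedded TP, whose subject is [Rohan₅'s supervisor]₁.
*[Rohan₅'s supervisor]₁* c-commands it within that domain and carries the same index.
The pronoun is locally bound → Principle B violation.

Principle B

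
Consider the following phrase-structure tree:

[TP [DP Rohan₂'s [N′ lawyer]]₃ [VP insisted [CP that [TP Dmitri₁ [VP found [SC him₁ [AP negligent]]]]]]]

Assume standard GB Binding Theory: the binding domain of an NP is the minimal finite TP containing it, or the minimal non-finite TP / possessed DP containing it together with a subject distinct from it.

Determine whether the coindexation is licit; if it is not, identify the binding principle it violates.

The two coindexed NPs are *Dmitri₁* and *him₁*.
*him₁* is a pronoun. Its binding domain is the embedded TP, whose subject is Dmitri₁.
*Dmitri₁* c-commands it within that domain and carries the same index.
The pronoun is locally bound → Principle B violation.

Principle B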